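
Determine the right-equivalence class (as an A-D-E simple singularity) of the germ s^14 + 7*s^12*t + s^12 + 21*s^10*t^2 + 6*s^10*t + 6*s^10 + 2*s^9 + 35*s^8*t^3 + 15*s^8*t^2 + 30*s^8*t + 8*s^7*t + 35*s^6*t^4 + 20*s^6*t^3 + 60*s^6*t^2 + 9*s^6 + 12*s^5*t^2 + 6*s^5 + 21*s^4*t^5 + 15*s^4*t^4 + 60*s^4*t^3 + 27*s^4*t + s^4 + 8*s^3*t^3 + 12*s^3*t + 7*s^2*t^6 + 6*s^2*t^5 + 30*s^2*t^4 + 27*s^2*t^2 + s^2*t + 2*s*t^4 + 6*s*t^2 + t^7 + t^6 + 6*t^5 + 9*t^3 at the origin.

D7

The Hessian of f at 0 has rank 0. Corank 2; j^3 = t*(s + 3*t)^2 has shape L^2 M (L != M), so D-series; mu = 7 gives D_7.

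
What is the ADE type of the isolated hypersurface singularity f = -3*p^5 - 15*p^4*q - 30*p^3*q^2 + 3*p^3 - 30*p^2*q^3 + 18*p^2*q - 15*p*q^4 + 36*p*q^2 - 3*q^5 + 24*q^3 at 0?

E_8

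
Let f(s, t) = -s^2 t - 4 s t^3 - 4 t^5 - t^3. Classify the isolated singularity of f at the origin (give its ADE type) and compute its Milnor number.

Type D4, Milnor number mu = 4.

The Hessian of f at 0 is [[0, 0], [0, 0]] with rank 0, so corank 2. A Groebner basis of the Jacobian ideal J(f) in C{s,t} is {t^3, s^2 + 3*t^2, s*t}; counting standard monomials gives mu = 4. Corank 2; j^3 = -t*(s^2 + t^2) splits into three distinct lines over C (the quadratic factor has nonzero discriminant), so D_4.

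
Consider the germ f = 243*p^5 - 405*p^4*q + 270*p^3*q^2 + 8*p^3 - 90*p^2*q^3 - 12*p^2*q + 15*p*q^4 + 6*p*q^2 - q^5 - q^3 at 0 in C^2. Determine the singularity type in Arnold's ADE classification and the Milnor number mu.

The Hessian of f at 0 has rank 0. Corank 2; j^3 = (2*p - q)^3 is a perfect cube, so E-series; the 5-jet and mu = 8 give E_8.

Type E8, Milnor number mu = 8.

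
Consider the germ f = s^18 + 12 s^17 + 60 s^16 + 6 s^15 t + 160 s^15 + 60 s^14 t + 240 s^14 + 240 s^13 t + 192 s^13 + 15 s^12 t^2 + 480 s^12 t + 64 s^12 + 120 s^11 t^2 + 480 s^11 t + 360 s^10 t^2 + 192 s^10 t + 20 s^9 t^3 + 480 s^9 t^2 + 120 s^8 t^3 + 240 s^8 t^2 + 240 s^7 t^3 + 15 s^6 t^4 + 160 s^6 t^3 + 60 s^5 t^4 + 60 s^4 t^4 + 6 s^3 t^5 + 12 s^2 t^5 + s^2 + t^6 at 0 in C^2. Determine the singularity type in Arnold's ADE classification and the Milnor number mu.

The Hessian of f at 0 is [[2, 0], [0, 0]] with rank 1, so corank 1. A Groebner basis of the Jacobian ideal J(f) in C{s,t} is {t^5, s}; counting standard monomials gives mu = 5. Corank 1: A-series; mu = 5 gives A_5.

Type A_{5}, Milnor number mu = 5.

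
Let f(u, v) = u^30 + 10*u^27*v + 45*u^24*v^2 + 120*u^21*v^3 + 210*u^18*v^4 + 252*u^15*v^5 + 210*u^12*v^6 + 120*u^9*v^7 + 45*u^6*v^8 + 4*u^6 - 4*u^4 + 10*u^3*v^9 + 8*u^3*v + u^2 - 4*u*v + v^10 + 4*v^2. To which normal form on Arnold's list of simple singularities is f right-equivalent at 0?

The Hessian of f at 0 is [[2, -4], [-4, 8]] with rank 1, so corank 1. A Groebner basis of the Jacobian ideal J(f) in C{u,v} is {-u*v^2/4 + u/128 + v^5 + 3*v^3/8 - v/64, u^2/32 + u*v^3 - 3*u*v/16 - v^4 + v^2/4, u^3 - u/2 + v, u^2*v - 2*u*v^2 - u/12 + 4*v^3/3 + v/6}; counting standard monomials gives mu = 9. Corank 1: A-series; mu = 9 gives A_9.

A_9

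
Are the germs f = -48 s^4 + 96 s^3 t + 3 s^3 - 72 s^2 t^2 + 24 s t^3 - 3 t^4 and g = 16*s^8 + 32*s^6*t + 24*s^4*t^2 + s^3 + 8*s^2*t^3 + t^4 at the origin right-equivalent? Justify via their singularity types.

Yes.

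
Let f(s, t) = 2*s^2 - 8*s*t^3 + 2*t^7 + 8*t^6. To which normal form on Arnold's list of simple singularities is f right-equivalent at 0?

A_6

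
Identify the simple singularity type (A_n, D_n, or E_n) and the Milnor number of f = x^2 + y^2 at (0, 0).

The Hessian of f at 0 is [[2, 0], [0, 2]] with rank 2, so corank 0. A Groebner basis of the Jacobian ideal J(f) in C{x,y} is {x, y}; counting standard monomials gives mu = 1. Corank 0: nondegenerate Morse point, so A_1.

Type A_1, Milnor number mu = 1.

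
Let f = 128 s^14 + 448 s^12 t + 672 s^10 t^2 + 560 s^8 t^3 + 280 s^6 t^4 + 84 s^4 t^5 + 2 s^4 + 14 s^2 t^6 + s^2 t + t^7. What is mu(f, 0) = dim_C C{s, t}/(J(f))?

8

The Hessian of f at 0 has rank 0. Corank 2; j^3 = s^2*t has shape L^2 M (L != M), so D-series; mu = 8 gives D_8.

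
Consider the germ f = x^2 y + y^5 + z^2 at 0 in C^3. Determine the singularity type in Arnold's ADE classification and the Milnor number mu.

Type D_6, Milnor number mu = 6.

The Hessian of f at 0 is [[0, 0, 0], [0, 0, 0], [0, 0, 2]] with rank 1, so corank 2. A Groebner basis of the Jacobian ideal J(f) in C{x,y,z} is {x^2/5 + y^4, x^3, x*y, z}; counting standard monomials gives mu = 6. Corank 2; j^3 = x^2*y has shape L^2 M (L != M), so D-series; mu = 6 gives D_6.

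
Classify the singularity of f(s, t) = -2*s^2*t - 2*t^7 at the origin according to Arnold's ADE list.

D_8

The Hessian of f at 0 has rank 0. Corank 2; j^3 = -2*s^2*t has shape L^2 M (L != M), so D-series; mu = 8 gives D_8.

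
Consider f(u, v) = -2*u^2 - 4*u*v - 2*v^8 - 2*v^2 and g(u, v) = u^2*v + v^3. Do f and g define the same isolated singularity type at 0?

The Hessian of f at 0 has rank 1. Corank 1: A-series; mu = 7 gives A_7. The Hessian of g at 0 has rank 0. Corank 2; j^3 = v*(u^2 + v^2) splits into three distinct lines over C (the quadratic factor has nonzero discriminant), so D_4. f is A_7 but g is D_4, hence not right-equivalent.

No.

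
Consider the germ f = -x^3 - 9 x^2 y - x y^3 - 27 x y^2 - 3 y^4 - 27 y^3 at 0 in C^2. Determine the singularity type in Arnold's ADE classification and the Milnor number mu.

Type E7, Milnor number mu = 7.

The Hessian of f at 0 is [[0, 0], [0, 0]] with rank 0, so corank 2. A Groebner basis of the Jacobian ideal J(f) in C{x,y} is {x^3 + 9*x^2*y + 162*x^2 + 972*x*y + 1458*y^2, -9*x^2 + x*y^2 - 54*x*y - 81*y^2, 3*x^2 + 18*x*y + y^3 + 27*y^2}; counting standard monomials gives mu = 7. Corank 2; j^3 = -(x + 3*y)^3 is a perfect cube, so E-series; the 4-jet and mu = 7 give E_7.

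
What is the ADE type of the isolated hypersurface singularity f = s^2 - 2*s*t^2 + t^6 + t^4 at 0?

A_{5}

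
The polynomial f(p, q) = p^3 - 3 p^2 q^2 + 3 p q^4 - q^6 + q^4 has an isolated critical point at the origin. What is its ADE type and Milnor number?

Type E_{6}, Milnor number mu = 6.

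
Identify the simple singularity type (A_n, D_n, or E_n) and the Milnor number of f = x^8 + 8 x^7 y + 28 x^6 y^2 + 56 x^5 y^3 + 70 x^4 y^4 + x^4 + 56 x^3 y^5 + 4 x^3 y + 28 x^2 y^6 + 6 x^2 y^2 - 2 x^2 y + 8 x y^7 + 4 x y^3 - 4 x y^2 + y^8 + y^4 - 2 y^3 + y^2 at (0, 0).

Type A7, Milnor number mu = 7.

The Hessian of f at 0 has rank 1. Corank 1: A-series; mu = 7 gives A_7.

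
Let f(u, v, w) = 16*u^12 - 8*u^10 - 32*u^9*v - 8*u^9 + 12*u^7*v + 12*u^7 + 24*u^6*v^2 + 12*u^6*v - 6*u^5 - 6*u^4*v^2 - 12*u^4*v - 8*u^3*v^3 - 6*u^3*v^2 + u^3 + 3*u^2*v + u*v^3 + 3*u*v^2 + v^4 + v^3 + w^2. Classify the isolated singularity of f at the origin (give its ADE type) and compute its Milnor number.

The Hessian of f at 0 has rank 1. Corank 2; j^3 = (u + v)^3 is a perfect cube, so E-series; the 4-jet and mu = 7 give E_7.

Type E7, Milnor number mu = 7.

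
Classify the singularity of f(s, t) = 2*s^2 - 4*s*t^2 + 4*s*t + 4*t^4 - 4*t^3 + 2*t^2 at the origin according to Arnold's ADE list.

A3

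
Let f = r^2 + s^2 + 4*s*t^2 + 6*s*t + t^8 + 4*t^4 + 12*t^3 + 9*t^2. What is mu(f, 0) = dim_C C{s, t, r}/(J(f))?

The Hessian of f at 0 is [[2, 6, 0], [6, 18, 0], [0, 0, 2]] with rank 2, so corank 1. A Groebner basis of the Jacobian ideal J(f) in C{s,t,r} is {s^4 + 27*s^3 + 189*s^2*t - 891*s^2/4 - 1701*s*t/2 + 2187*s/8 + 6561*t/8, s^3*t - 9*s^3/2 - 27*s^2*t + 27*s^2 + 405*s*t/4 - 243*s/8 - 729*t/8, s/2 + t^2 + 3*t/2, r}; counting standard monomials gives mu = 7. Corank 1: A-series; mu = 7 gives A_7.

7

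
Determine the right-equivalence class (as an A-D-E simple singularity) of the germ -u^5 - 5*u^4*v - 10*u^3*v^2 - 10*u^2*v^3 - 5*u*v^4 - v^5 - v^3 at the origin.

E_8

The Hessian of f at 0 has rank 0. Corank 2; j^3 = -v^3 is a perfect cube, so E-series; the 5-jet and mu = 8 give E_8.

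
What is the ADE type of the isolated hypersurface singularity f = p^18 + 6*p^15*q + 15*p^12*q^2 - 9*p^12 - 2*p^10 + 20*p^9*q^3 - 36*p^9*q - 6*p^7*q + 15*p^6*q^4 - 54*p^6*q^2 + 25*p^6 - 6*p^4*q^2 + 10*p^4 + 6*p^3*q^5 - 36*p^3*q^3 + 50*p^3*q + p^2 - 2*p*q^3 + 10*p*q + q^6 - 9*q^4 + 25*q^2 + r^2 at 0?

The Hessian of f at 0 has rank 2. Corank 1: A-series; mu = 3 gives A_3.

A_{3}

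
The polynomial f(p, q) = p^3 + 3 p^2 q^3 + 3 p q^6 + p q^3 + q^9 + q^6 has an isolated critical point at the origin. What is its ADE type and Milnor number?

Type E_7, Milnor number mu = 7.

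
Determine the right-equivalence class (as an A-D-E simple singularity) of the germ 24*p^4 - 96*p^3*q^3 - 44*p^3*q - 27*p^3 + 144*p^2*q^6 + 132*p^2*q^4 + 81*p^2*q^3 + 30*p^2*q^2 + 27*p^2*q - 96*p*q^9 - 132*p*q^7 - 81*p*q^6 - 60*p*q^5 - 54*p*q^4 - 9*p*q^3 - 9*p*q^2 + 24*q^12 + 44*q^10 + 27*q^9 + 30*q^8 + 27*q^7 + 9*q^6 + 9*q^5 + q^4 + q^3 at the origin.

E_7

The Hessian of f at 0 is [[0, 0], [0, 0]] with rank 0, so corank 2. A Groebner basis of the Jacobian ideal J(f) in C{p,q} is {19683*p^2/4 - 6561*p*q/2 + q^4 + 27*q^3/4 + 2187*q^2/4, p^3 - 135*p^2/4 + 45*p*q/2 - q^3/12 - 15*q^2/4, p^2*q - 243*p^2/4 + 81*p*q/2 - 7*q^3/36 - 27*q^2/4, -81*p^2 + p*q^2 + 54*p*q - 4*q^3/9 - 9*q^2}; counting standard monomials gives mu = 7. Corank 2; j^3 = -(3*p - q)^3 is a perfect cube, so E-series; the 4-jet and mu = 7 give E_7.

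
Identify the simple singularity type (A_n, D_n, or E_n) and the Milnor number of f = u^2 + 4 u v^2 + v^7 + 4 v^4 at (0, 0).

The Hessian of f at 0 has rank 1. Corank 1: A-series; mu = 6 gives A_6.

Type A6, Milnor number mu = 6.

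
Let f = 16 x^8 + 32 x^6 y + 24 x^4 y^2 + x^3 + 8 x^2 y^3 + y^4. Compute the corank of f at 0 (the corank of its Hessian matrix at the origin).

2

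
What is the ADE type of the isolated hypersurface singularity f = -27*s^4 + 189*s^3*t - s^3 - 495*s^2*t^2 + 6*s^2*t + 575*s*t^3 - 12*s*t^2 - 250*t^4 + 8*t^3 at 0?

E7

The Hessian of f at 0 has rank 0. Corank 2; j^3 = -(s - 2*t)^3 is a perfect cube, so E-series; the 4-jet and mu = 7 give E_7.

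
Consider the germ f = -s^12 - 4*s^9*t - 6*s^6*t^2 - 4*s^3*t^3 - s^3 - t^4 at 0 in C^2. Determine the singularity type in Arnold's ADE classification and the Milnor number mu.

Type E_6, Milnor number mu = 6.

The Hessian of f at 0 has rank 0. Corank 2; j^3 = -s^3 is a perfect cube, so E-series; the 4-jet and mu = 6 give E_6.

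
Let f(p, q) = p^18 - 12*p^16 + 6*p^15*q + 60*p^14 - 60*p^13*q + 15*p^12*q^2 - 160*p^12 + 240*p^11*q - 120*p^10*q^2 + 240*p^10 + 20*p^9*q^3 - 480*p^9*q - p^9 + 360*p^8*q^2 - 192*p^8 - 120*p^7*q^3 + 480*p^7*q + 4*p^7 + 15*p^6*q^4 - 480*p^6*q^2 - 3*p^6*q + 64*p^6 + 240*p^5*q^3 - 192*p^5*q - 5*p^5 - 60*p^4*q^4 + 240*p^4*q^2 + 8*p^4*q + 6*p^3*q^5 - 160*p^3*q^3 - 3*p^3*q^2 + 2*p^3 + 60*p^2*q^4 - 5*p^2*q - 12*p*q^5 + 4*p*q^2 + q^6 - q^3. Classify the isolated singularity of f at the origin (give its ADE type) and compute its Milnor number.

The Hessian of f at 0 is [[0, 0], [0, 0]] with rank 0, so corank 2. A Groebner basis of the Jacobian ideal J(f) in C{p,q} is {-2*p^2 + 3*p*q + q^4 - q^2, p^3 + p^2/2 - p*q - q^3 + q^2/2, p^2*q + p^2/3 - 2*p*q/3 - q^3 + q^2/3, p^2/6 + p*q^2 - p*q/3 - q^3 + q^2/6}; counting standard monomials gives mu = 7. Corank 2; j^3 = (p - q)^2*(2*p - q) has shape L^2 M (L != M), so D-series; mu = 7 gives D_7.

Type D7, Milnor number mu = 7.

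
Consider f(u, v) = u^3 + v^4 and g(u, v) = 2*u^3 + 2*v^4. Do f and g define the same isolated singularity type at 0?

Yes.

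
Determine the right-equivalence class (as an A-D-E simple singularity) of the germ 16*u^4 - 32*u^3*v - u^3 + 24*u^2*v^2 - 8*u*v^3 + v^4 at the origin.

The Hessian of f at 0 has rank 0. Corank 2; j^3 = -u^3 is a perfect cube, so E-series; the 4-jet and mu = 6 give E_6.

E_{6}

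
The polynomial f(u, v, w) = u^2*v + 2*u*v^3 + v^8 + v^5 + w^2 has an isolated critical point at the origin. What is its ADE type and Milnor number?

The Hessian of f at 0 has rank 1. Corank 2; j^3 = u^2*v has shape L^2 M (L != M), so D-series; mu = 9 gives D_9.

Type D9, Milnor number mu = 9.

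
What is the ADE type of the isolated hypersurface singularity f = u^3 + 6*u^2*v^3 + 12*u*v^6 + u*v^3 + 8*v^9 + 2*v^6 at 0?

The Hessian of f at 0 is [[0, 0], [0, 0]] with rank 0, so corank 2. A Groebner basis of the Jacobian ideal J(f) in C{u,v} is {u^3, u*v^2, 3*u^2 + v^3}; counting standard monomials gives mu = 7. Corank 2; j^3 = u^3 is a perfect cube, so E-series; the 4-jet and mu = 7 give E_7.

E7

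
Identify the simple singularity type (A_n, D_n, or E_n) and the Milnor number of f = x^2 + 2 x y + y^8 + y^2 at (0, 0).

Type A7, Milnor number mu = 7.

The Hessian of f at 0 has rank 1. Corank 1: A-series; mu = 7 gives A_7.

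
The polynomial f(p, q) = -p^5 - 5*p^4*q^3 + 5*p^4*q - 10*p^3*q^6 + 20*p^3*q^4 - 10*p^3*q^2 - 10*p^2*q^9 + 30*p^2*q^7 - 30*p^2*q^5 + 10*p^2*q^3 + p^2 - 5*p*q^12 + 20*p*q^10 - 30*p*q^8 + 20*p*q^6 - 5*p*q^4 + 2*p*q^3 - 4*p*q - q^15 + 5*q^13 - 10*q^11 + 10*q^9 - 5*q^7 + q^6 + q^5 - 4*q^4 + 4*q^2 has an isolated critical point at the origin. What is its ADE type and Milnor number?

Type A_{4}, Milnor number mu = 4.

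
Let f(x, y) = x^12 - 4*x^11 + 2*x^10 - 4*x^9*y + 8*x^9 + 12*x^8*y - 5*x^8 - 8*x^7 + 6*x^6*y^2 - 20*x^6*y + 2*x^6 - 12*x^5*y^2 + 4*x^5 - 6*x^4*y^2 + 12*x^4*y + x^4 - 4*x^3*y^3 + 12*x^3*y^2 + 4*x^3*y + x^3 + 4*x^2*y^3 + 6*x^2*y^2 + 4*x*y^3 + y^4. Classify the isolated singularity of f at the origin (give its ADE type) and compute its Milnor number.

The Hessian of f at 0 has rank 0. Corank 2; j^3 = x^3 is a perfect cube, so E-series; the 4-jet and mu = 6 give E_6.

Type E6, Milnor number mu = 6.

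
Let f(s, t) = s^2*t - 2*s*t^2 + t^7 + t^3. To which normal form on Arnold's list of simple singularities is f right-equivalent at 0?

D_8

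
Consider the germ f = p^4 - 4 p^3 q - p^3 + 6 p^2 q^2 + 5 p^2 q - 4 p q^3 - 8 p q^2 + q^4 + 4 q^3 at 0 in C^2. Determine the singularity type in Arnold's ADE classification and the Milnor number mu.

Type D5, Milnor number mu = 5.

The Hessian of f at 0 has rank 0. Corank 2; j^3 = -(p - 2*q)^2*(p - q) has shape L^2 M (L != M), so D-series; mu = 5 gives D_5.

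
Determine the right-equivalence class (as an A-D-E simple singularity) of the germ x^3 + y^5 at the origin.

E8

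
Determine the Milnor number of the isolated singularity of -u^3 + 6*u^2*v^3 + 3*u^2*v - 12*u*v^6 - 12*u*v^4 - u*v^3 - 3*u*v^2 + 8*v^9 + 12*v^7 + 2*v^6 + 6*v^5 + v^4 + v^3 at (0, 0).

7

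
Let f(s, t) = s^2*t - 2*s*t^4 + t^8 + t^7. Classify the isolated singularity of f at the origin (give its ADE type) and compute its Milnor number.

Type D9, Milnor number mu = 9.

The Hessian of f at 0 has rank 0. Corank 2; j^3 = s^2*t has shape L^2 M (L != M), so D-series; mu = 9 gives D_9.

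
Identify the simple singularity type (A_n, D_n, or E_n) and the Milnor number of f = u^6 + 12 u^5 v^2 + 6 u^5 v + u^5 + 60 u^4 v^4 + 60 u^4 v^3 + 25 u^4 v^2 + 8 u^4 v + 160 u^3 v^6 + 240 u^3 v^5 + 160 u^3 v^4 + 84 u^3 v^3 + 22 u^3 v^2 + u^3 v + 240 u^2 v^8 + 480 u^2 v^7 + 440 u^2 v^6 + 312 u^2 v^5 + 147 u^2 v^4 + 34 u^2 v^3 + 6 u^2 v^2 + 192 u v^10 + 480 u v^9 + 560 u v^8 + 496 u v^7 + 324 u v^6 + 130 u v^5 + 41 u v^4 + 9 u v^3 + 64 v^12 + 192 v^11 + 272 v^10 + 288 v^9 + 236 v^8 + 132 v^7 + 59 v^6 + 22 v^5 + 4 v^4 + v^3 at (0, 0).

Type E_7, Milnor number mu = 7.

The Hessian of f at 0 is [[0, 0], [0, 0]] with rank 0, so corank 2. A Groebner basis of the Jacobian ideal J(f) in C{u,v} is {u^3 + 15*u*v^2 + 3*v^2, u^2*v - u*v^2, v^3}; counting standard monomials gives mu = 7. Corank 2; j^3 = v^3 is a perfect cube, so E-series; the 4-jet and mu = 7 give E_7.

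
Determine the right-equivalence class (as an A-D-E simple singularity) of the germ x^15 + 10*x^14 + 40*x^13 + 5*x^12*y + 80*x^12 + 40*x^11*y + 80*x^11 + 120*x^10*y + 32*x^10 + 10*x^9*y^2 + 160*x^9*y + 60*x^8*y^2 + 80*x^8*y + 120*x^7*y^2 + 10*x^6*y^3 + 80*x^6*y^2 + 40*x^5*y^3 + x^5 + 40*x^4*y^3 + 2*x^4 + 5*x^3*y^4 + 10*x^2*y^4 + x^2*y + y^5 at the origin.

D6

The Hessian of f at 0 is [[0, 0], [0, 0]] with rank 0, so corank 2. A Groebner basis of the Jacobian ideal J(f) in C{x,y} is {x^2/5 + y^4, x^3, x*y}; counting standard monomials gives mu = 6. Corank 2; j^3 = x^2*y has shape L^2 M (L != M), so D-series; mu = 6 gives D_6.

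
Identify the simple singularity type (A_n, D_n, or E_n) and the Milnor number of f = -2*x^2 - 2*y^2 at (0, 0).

The Hessian of f at 0 is [[-4, 0], [0, -4]] with rank 2, so corank 0. A Groebner basis of the Jacobian ideal J(f) in C{x,y} is {x, y}; counting standard monomials gives mu = 1. Corank 0: nondegenerate Morse point, so A_1.

Type A_1, Milnor number mu = 1.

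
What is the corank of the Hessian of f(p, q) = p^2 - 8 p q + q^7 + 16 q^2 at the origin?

1

Hessian at 0 has rank 1.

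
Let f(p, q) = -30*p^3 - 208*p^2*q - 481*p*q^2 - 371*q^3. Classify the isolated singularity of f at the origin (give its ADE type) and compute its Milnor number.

The Hessian of f at 0 has rank 0. Corank 2; j^3 = -(3*p + 7*q)*(10*p^2 + 46*p*q + 53*q^2) splits into three distinct lines over C (the quadratic factor has nonzero discriminant), so D_4.

Type D_{4}, Milnor number mu = 4.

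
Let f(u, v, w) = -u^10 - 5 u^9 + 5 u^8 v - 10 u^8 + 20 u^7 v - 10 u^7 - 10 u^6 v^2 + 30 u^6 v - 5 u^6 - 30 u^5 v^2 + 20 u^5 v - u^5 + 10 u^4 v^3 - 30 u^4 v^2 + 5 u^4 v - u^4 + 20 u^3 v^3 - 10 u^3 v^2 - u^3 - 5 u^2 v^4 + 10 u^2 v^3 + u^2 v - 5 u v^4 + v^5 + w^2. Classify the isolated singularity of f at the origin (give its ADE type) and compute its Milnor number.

The Hessian of f at 0 has rank 1. Corank 2; j^3 = -u^2*(u - v) has shape L^2 M (L != M), so D-series; mu = 6 gives D_6.

Type D_{6}, Milnor number mu = 6.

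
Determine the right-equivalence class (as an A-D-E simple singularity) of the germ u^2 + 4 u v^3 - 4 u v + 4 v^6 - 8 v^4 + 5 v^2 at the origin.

A_1

The Hessian of f at 0 has rank 2. Corank 0: nondegenerate Morse point, so A_1.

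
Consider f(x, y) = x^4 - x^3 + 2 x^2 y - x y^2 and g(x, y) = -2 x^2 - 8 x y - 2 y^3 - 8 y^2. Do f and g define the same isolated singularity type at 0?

No.

The Hessian of f at 0 has rank 0. Corank 2; j^3 = -x*(x - y)^2 has shape L^2 M (L != M), so D-series; mu = 5 gives D_5. The Hessian of g at 0 has rank 1. Corank 1: A-series; mu = 2 gives A_2. f is D_5 but g is A_2, hence not right-equivalent.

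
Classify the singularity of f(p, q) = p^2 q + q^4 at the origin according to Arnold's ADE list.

D_{5}

The Hessian of f at 0 has rank 0. Corank 2; j^3 = p^2*q has shape L^2 M (L != M), so D-series; mu = 5 gives D_5.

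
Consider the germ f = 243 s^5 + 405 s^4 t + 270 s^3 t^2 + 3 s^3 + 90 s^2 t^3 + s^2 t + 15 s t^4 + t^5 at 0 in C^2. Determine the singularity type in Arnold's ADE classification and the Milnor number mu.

Type D_6, Milnor number mu = 6.

The Hessian of f at 0 is [[0, 0], [0, 0]] with rank 0, so corank 2. A Groebner basis of the Jacobian ideal J(f) in C{s,t} is {-s*t/15 + t^4, s*t^2, s^2 + s*t/3}; counting standard monomials gives mu = 6. Corank 2; j^3 = s^2*(3*s + t) has shape L^2 M (L != M), so D-series; mu = 6 gives D_6.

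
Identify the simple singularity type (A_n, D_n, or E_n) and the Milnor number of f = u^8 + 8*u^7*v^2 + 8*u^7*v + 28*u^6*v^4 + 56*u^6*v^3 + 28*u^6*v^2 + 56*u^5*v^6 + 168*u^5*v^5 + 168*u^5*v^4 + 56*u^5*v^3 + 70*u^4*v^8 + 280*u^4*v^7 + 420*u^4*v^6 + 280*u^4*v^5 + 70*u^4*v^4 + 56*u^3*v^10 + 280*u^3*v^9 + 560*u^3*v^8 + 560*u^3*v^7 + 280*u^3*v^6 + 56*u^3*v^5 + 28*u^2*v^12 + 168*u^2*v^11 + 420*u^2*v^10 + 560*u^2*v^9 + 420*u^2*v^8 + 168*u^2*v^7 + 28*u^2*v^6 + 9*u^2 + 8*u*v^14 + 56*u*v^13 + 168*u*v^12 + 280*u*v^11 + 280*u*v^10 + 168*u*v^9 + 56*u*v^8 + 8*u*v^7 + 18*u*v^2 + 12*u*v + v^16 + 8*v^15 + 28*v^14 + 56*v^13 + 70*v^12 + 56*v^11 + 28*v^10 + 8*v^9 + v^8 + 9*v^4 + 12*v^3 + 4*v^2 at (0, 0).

Type A_7, Milnor number mu = 7.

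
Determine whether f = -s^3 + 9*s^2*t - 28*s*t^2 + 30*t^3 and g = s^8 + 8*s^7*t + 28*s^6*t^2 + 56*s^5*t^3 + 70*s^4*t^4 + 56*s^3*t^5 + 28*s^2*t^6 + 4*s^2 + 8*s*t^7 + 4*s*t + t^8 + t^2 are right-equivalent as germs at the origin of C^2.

No.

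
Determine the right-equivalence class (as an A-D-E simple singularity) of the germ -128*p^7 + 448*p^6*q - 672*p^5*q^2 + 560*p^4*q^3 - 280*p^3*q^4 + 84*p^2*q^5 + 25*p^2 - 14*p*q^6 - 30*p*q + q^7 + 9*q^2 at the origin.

The Hessian of f at 0 has rank 1. Corank 1: A-series; mu = 6 gives A_6.

A_{6}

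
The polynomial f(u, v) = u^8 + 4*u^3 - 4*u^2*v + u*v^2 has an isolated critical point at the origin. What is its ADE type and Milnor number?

The Hessian of f at 0 is [[0, 0], [0, 0]] with rank 0, so corank 2. A Groebner basis of the Jacobian ideal J(f) in C{u,v} is {-32*u*v + v^7 + 16*v^2, u*v^2 - v^3/2, u^2 - u*v/2}; counting standard monomials gives mu = 9. Corank 2; j^3 = u*(2*u - v)^2 has shape L^2 M (L != M), so D-series; mu = 9 gives D_9.

Type D_9, Milnor number mu = 9.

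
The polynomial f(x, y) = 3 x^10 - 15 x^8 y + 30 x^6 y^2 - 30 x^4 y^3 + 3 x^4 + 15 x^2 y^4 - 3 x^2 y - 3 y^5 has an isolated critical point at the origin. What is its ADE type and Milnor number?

The Hessian of f at 0 has rank 0. Corank 2; j^3 = -3*x^2*y has shape L^2 M (L != M), so D-series; mu = 6 gives D_6.

Type D6, Milnor number mu = 6.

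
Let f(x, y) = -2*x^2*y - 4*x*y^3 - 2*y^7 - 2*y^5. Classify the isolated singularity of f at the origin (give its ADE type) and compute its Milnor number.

The Hessian of f at 0 has rank 0. Corank 2; j^3 = -2*x^2*y has shape L^2 M (L != M), so D-series; mu = 8 gives D_8.

Type D_8, Milnor number mu = 8.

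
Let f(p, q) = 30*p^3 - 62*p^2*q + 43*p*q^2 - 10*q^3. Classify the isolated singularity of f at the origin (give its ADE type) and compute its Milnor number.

Type D_4, Milnor number mu = 4.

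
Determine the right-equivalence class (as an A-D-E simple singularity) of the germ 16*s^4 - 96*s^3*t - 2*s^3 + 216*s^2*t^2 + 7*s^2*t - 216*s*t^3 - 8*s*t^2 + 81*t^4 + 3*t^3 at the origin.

D_{5}

The Hessian of f at 0 is [[0, 0], [0, 0]] with rank 0, so corank 2. A Groebner basis of the Jacobian ideal J(f) in C{s,t} is {s*t^2 + s*t/8 - t^2/8, s*t/8 + t^3 - t^2/8, s^2 - 5*s*t/2 + 3*t^2/2}; counting standard monomials gives mu = 5. Corank 2; j^3 = -(s - t)^2*(2*s - 3*t) has shape L^2 M (L != M), so D-series; mu = 5 gives D_5.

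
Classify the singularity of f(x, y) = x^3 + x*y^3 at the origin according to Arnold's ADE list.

E_{7}

The Hessian of f at 0 has rank 0. Corank 2; j^3 = x^3 is a perfect cube, so E-series; the 4-jet and mu = 7 give E_7.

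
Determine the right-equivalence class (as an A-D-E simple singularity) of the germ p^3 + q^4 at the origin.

E_{6}

The Hessian of f at 0 has rank 0. Corank 2; j^3 = p^3 is a perfect cube, so E-series; the 4-jet and mu = 6 give E_6.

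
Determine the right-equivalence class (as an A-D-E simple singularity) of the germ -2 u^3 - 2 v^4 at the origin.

The Hessian of f at 0 has rank 0. Corank 2; j^3 = -2*u^3 is a perfect cube, so E-series; the 4-jet and mu = 6 give E_6.

E_6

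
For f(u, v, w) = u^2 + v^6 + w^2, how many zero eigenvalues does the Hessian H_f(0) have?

The Hessian at 0 is [[2, 0, 0], [0, 0, 0], [0, 0, 2]] of rank 2; hence corank 1.

1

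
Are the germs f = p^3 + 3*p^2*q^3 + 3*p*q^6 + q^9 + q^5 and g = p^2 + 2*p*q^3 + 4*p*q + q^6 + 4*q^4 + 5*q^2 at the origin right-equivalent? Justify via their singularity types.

No.

The Hessian of f at 0 is [[0, 0], [0, 0]] with rank 0, so corank 2. A Groebner basis of the Jacobian ideal J(f) in C{p,q} is {p^2/2 + p*q^3, q^4, p^3, p^2*q}; counting standard monomials gives mu = 8. Corank 2; j^3 = p^3 is a perfect cube, so E-series; the 5-jet and mu = 8 give E_8. The Hessian of g at 0 is [[2, 4], [4, 10]] with rank 2, so corank 0. A Groebner basis of the Jacobian ideal J(g) in C{p,q} is {p, q}; counting standard monomials gives mu = 1. Corank 0: nondegenerate Morse point, so A_1. f is E_8 but g is A_1, hence not right-equivalent.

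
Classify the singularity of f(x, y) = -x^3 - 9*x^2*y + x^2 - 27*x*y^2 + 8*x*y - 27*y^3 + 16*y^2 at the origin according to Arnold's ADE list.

The Hessian of f at 0 is [[2, 8], [8, 32]] with rank 1, so corank 1. A Groebner basis of the Jacobian ideal J(f) in C{x,y} is {y^2, x + 4*y}; counting standard monomials gives mu = 2. Corank 1: A-series; mu = 2 gives A_2.

A_2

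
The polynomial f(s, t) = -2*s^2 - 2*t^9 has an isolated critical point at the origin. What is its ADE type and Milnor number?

The Hessian of f at 0 is [[-4, 0], [0, 0]] with rank 1, so corank 1. A Groebner basis of the Jacobian ideal J(f) in C{s,t} is {t^8, s}; counting standard monomials gives mu = 8. Corank 1: A-series; mu = 8 gives A_8.

Type A_8, Milnor number mu = 8.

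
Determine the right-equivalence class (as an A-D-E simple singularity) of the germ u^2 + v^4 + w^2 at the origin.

A_{3}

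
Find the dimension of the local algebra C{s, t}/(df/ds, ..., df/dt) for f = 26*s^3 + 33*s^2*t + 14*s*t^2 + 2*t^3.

4

The Hessian of f at 0 is [[0, 0], [0, 0]] with rank 0, so corank 2. A Groebner basis of the Jacobian ideal J(f) in C{s,t} is {t^3, s^2 - 2*t^2/3, s*t + t^2}; counting standard monomials gives mu = 4. Corank 2; j^3 = (2*s + t)*(13*s^2 + 10*s*t + 2*t^2) splits into three distinct lines over C (the quadratic factor has nonzero discriminant), so D_4.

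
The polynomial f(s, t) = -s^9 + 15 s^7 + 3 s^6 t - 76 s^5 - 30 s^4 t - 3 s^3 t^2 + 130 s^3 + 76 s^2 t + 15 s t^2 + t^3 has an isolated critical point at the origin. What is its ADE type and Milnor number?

Type D_4, Milnor number mu = 4.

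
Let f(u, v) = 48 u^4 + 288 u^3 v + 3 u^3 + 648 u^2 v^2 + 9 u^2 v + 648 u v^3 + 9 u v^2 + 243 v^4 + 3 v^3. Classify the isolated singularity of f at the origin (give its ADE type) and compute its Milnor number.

Type E6, Milnor number mu = 6.

The Hessian of f at 0 has rank 0. Corank 2; j^3 = 3*(u + v)^3 is a perfect cube, so E-series; the 4-jet and mu = 6 give E_6.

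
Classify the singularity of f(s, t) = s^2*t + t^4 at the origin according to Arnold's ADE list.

The Hessian of f at 0 is [[0, 0], [0, 0]] with rank 0, so corank 2. A Groebner basis of the Jacobian ideal J(f) in C{s,t} is {s^3, s^2/4 + t^3, s*t}; counting standard monomials gives mu = 5. Corank 2; j^3 = s^2*t has shape L^2 M (L != M), so D-series; mu = 5 gives D_5.

D_5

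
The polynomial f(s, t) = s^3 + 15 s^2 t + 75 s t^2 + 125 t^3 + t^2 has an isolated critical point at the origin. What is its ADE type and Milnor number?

The Hessian of f at 0 is [[0, 0], [0, 2]] with rank 1, so corank 1. A Groebner basis of the Jacobian ideal J(f) in C{s,t} is {s^2, t}; counting standard monomials gives mu = 2. Corank 1: A-series; mu = 2 gives A_2.

Type A_2, Milnor number mu = 2.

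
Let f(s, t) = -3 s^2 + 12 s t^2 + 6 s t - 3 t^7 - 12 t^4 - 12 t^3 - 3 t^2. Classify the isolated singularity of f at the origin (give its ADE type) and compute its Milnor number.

The Hessian of f at 0 has rank 1. Corank 1: A-series; mu = 6 gives A_6.

Type A_{6}, Milnor number mu = 6.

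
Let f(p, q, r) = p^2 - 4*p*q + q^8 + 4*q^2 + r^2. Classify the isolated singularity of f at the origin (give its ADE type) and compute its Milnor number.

The Hessian of f at 0 has rank 2. Corank 1: A-series; mu = 7 gives A_7.

Type A_{7}, Milnor number mu = 7.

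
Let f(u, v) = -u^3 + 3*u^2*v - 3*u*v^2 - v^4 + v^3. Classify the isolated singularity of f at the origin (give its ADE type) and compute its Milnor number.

Type E_6, Milnor number mu = 6.

The Hessian of f at 0 is [[0, 0], [0, 0]] with rank 0, so corank 2. A Groebner basis of the Jacobian ideal J(f) in C{u,v} is {v^3, u^2 - 2*u*v + v^2}; counting standard monomials gives mu = 6. Corank 2; j^3 = -(u - v)^3 is a perfect cube, so E-series; the 4-jet and mu = 6 give E_6.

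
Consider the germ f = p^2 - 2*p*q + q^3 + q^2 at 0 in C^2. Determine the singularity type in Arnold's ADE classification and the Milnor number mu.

Type A_{2}, Milnor number mu = 2.

The Hessian of f at 0 has rank 1. Corank 1: A-series; mu = 2 gives A_2.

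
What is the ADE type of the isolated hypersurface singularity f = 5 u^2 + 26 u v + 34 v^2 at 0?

A_1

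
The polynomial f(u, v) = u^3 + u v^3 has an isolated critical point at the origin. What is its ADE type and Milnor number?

The Hessian of f at 0 has rank 0. Corank 2; j^3 = u^3 is a perfect cube, so E-series; the 4-jet and mu = 7 give E_7.

Type E7, Milnor number mu = 7.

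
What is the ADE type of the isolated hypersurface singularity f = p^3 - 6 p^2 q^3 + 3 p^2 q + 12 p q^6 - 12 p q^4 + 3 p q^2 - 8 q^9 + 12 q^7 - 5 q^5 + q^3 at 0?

E8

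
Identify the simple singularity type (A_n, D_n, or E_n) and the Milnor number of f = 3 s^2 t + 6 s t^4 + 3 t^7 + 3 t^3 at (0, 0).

Type D4, Milnor number mu = 4.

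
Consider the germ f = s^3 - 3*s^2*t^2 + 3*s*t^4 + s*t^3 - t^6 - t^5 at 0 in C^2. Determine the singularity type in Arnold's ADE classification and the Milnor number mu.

Type E7, Milnor number mu = 7.

The Hessian of f at 0 has rank 0. Corank 2; j^3 = s^3 is a perfect cube, so E-series; the 4-jet and mu = 7 give E_7.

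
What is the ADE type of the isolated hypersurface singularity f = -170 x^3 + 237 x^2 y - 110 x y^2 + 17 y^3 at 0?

D4

The Hessian of f at 0 is [[0, 0], [0, 0]] with rank 0, so corank 2. A Groebner basis of the Jacobian ideal J(f) in C{x,y} is {y^3, x^2 - 13*y^2/69, x*y - 10*y^2/23}; counting standard monomials gives mu = 4. Corank 2; j^3 = -(2*x - y)*(85*x^2 - 76*x*y + 17*y^2) splits into three distinct lines over C (the quadratic factor has nonzero discriminant), so D_4.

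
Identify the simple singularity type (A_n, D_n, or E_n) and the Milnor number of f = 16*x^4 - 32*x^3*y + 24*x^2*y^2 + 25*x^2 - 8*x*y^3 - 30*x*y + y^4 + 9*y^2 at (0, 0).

Type A_{3}, Milnor number mu = 3.

The Hessian of f at 0 has rank 1. Corank 1: A-series; mu = 3 gives A_3.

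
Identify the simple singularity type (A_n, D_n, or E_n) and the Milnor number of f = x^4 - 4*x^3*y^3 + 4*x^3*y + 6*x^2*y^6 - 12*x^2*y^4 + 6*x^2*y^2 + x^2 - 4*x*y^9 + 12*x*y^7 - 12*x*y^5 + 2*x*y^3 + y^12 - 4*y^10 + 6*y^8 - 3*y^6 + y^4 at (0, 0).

Type A_3, Milnor number mu = 3.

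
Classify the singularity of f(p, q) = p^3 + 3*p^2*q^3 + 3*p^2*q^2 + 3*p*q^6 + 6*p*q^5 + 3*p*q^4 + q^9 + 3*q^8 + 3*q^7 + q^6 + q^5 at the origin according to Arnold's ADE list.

The Hessian of f at 0 is [[0, 0], [0, 0]] with rank 0, so corank 2. A Groebner basis of the Jacobian ideal J(f) in C{p,q} is {p^2/2 + p*q^3 + p*q^2, q^4, p^3, p^2*q - p^2 - 2*p*q^2}; counting standard monomials gives mu = 8. Corank 2; j^3 = p^3 is a perfect cube, so E-series; the 5-jet and mu = 8 give E_8.

E_8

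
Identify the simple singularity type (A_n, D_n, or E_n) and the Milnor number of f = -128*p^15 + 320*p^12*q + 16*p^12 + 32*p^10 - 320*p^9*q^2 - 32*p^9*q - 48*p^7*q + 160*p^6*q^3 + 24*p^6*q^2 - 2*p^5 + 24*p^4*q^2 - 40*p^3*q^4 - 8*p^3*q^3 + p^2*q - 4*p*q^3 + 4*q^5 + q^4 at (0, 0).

Type D5, Milnor number mu = 5.

The Hessian of f at 0 has rank 0. Corank 2; j^3 = p^2*q has shape L^2 M (L != M), so D-series; mu = 5 gives D_5.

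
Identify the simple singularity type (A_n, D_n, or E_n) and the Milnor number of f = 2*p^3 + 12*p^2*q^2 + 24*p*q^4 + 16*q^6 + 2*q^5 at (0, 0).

The Hessian of f at 0 is [[0, 0], [0, 0]] with rank 0, so corank 2. A Groebner basis of the Jacobian ideal J(f) in C{p,q} is {q^4, p^3, p^2/4 + p*q^2}; counting standard monomials gives mu = 8. Corank 2; j^3 = 2*p^3 is a perfect cube, so E-series; the 5-jet and mu = 8 give E_8.

Type E_8, Milnor number mu = 8.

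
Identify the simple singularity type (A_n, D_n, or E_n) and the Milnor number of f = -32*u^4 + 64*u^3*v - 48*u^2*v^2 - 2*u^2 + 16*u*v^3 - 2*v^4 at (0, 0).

Type A_{3}, Milnor number mu = 3.

The Hessian of f at 0 has rank 1. Corank 1: A-series; mu = 3 gives A_3.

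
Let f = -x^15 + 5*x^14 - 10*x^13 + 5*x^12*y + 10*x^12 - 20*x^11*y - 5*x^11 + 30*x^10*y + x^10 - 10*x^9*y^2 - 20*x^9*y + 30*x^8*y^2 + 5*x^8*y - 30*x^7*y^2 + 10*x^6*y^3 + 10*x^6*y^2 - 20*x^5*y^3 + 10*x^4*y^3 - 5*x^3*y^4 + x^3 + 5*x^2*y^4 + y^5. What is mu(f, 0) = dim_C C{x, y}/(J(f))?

The Hessian of f at 0 has rank 0. Corank 2; j^3 = x^3 is a perfect cube, so E-series; the 5-jet and mu = 8 give E_8.

8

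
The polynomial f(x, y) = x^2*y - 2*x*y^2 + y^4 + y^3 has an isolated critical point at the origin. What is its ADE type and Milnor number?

Type D_5, Milnor number mu = 5.

The Hessian of f at 0 is [[0, 0], [0, 0]] with rank 0, so corank 2. A Groebner basis of the Jacobian ideal J(f) in C{x,y} is {x^3 + x^2/4 - y^2/4, x^2/4 + y^3 - y^2/4, x*y - y^2}; counting standard monomials gives mu = 5. Corank 2; j^3 = y*(x - y)^2 has shape L^2 M (L != M), so D-series; mu = 5 gives D_5.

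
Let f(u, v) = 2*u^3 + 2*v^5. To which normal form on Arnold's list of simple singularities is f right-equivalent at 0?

E_8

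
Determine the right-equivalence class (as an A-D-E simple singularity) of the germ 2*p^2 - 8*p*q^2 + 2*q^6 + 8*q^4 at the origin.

The Hessian of f at 0 is [[4, 0], [0, 0]] with rank 1, so corank 1. A Groebner basis of the Jacobian ideal J(f) in C{p,q} is {p^3, p^2*q, -p/2 + q^2}; counting standard monomials gives mu = 5. Corank 1: A-series; mu = 5 gives A_5.

A_{5}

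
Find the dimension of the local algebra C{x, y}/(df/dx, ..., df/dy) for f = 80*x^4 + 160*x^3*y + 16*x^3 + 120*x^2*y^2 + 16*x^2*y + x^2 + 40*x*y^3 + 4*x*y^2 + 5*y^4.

The Hessian of f at 0 is [[2, 0], [0, 0]] with rank 1, so corank 1. A Groebner basis of the Jacobian ideal J(f) in C{x,y} is {x^2, x*y, x/2 + y^2}; counting standard monomials gives mu = 3. Corank 1: A-series; mu = 3 gives A_3.

3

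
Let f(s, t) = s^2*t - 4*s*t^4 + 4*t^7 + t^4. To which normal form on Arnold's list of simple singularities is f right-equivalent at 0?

D_5

The Hessian of f at 0 has rank 0. Corank 2; j^3 = s^2*t has shape L^2 M (L != M), so D-series; mu = 5 gives D_5.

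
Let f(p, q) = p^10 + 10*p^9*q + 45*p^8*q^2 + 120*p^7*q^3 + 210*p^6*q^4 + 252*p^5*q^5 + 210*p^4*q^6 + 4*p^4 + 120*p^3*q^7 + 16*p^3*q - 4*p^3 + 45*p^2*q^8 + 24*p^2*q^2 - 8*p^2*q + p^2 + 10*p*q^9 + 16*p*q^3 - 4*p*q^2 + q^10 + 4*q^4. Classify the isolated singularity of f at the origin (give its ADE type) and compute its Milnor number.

Type A9, Milnor number mu = 9.

The Hessian of f at 0 is [[2, 0], [0, 0]] with rank 1, so corank 1. A Groebner basis of the Jacobian ideal J(f) in C{p,q} is {p*q^4 + 10*p*q^3 - 39*p*q^2/4 + 5*p*q/2 - 3*p/16 + 7*q^4 - 7*q^3/2 + 3*q^2/8, -15*p*q^3 + 27*p*q^2/2 - 27*p*q/8 + p/4 + q^5 - 10*q^4 + 19*q^3/4 - q^2/2, p^2 + 2*p*q - p/2 + q^2}; counting standard monomials gives mu = 9. Corank 1: A-series; mu = 9 gives A_9.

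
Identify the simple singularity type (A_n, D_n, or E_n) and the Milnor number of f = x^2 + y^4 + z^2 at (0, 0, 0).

Type A_3, Milnor number mu = 3.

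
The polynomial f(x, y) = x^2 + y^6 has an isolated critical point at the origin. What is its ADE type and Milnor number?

Type A5, Milnor number mu = 5.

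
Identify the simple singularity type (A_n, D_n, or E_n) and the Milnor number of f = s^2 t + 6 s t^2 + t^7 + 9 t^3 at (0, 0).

Type D_{8}, Milnor number mu = 8.

The Hessian of f at 0 has rank 0. Corank 2; j^3 = t*(s + 3*t)^2 has shape L^2 M (L != M), so D-series; mu = 8 gives D_8.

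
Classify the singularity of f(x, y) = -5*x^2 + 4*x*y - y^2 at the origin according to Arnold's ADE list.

A_1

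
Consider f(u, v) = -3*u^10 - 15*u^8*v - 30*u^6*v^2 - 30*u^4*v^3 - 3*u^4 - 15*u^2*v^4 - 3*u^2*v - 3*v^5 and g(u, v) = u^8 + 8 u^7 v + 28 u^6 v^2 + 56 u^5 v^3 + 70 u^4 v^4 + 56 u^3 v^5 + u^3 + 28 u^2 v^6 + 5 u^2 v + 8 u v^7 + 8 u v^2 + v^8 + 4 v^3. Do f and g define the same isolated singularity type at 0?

No.

The Hessian of f at 0 has rank 0. Corank 2; j^3 = -3*u^2*v has shape L^2 M (L != M), so D-series; mu = 6 gives D_6. The Hessian of g at 0 has rank 0. Corank 2; j^3 = (u + v)*(u + 2*v)^2 has shape L^2 M (L != M), so D-series; mu = 9 gives D_9. f is D_6 but g is D_9, hence not right-equivalent.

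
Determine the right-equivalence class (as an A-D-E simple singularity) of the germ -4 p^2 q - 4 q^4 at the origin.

The Hessian of f at 0 is [[0, 0], [0, 0]] with rank 0, so corank 2. A Groebner basis of the Jacobian ideal J(f) in C{p,q} is {p^3, p^2/4 + q^3, p*q}; counting standard monomials gives mu = 5. Corank 2; j^3 = -4*p^2*q has shape L^2 M (L != M), so D-series; mu = 5 gives D_5.

D5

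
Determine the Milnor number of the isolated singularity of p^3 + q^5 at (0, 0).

The Hessian of f at 0 is [[0, 0], [0, 0]] with rank 0, so corank 2. A Groebner basis of the Jacobian ideal J(f) in C{p,q} is {q^4, p^2}; counting standard monomials gives mu = 8. Corank 2; j^3 = p^3 is a perfect cube, so E-series; the 5-jet and mu = 8 give E_8.

8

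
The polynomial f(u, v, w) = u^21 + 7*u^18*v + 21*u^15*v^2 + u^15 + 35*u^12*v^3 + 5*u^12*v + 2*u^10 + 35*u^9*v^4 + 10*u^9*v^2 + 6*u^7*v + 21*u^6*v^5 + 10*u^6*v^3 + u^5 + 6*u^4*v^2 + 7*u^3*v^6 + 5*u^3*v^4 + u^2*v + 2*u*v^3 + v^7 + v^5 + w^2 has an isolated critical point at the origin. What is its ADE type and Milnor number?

The Hessian of f at 0 is [[0, 0, 0], [0, 0, 0], [0, 0, 2]] with rank 1, so corank 2. A Groebner basis of the Jacobian ideal J(f) in C{u,v,w} is {u^2*v^2 + u^2/7 + u*v^2/7, u^3 - u^2/7 - u*v^2/7, u*v + v^3, w}; counting standard monomials gives mu = 8. Corank 2; j^3 = u^2*v has shape L^2 M (L != M), so D-series; mu = 8 gives D_8.

Type D_8, Milnor number mu = 8.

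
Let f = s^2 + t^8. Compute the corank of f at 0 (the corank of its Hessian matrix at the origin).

1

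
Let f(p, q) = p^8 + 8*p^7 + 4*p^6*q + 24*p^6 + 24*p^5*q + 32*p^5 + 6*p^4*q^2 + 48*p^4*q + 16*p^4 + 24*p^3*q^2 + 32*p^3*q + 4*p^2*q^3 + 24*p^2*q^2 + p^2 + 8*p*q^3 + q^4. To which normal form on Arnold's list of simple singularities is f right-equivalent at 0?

A3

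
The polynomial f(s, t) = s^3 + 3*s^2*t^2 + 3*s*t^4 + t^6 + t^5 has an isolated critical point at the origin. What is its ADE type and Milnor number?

The Hessian of f at 0 is [[0, 0], [0, 0]] with rank 0, so corank 2. A Groebner basis of the Jacobian ideal J(f) in C{s,t} is {t^4, s^3, s^2/2 + s*t^2}; counting standard monomials gives mu = 8. Corank 2; j^3 = s^3 is a perfect cube, so E-series; the 5-jet and mu = 8 give E_8.

Type E_8, Milnor number mu = 8.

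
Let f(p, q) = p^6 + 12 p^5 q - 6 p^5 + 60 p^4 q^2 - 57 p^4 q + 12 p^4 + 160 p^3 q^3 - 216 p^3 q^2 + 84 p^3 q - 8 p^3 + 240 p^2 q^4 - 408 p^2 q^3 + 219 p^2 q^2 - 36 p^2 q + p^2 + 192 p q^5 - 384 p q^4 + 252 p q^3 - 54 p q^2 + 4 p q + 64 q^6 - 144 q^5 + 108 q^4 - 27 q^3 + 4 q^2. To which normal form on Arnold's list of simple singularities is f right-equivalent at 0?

A_2

The Hessian of f at 0 has rank 1. Corank 1: A-series; mu = 2 gives A_2.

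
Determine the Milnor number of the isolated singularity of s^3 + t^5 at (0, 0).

8

The Hessian of f at 0 is [[0, 0], [0, 0]] with rank 0, so corank 2. A Groebner basis of the Jacobian ideal J(f) in C{s,t} is {t^4, s^2}; counting standard monomials gives mu = 8. Corank 2; j^3 = s^3 is a perfect cube, so E-series; the 5-jet and mu = 8 give E_8.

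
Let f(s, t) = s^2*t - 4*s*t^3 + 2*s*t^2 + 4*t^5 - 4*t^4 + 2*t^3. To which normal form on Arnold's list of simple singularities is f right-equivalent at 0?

The Hessian of f at 0 has rank 0. Corank 2; j^3 = t*(s^2 + 2*s*t + 2*t^2) splits into three distinct lines over C (the quadratic factor has nonzero discriminant), so D_4.

D4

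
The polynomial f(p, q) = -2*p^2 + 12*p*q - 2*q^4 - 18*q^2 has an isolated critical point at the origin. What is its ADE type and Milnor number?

Type A3, Milnor number mu = 3.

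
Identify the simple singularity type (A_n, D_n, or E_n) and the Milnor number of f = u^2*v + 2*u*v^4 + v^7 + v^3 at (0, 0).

Type D_4, Milnor number mu = 4.

The Hessian of f at 0 is [[0, 0], [0, 0]] with rank 0, so corank 2. A Groebner basis of the Jacobian ideal J(f) in C{u,v} is {v^3, u^2 + 3*v^2, u*v}; counting standard monomials gives mu = 4. Corank 2; j^3 = v*(u^2 + v^2) splits into three distinct lines over C (the quadratic factor has nonzero discriminant), so D_4.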